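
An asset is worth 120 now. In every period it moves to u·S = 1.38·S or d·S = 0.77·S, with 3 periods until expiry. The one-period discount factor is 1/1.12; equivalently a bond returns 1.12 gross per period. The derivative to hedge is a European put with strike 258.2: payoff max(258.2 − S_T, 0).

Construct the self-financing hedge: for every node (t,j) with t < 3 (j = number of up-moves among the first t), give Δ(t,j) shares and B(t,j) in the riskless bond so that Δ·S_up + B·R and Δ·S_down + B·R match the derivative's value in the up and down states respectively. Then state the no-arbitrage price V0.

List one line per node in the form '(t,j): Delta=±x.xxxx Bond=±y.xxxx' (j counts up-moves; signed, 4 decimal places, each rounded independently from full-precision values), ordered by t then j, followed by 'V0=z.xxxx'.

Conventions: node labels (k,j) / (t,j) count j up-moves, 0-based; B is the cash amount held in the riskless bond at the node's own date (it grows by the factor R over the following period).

(0,0): Delta=-0.7950 Bond=166.8718
(1,0): Delta=-1.0000 Bond=205.8355
(1,1): Delta=-0.7101 Bond=172.8273
(2,0): Delta=-1.0000 Bond=230.5357
(2,1): Delta=-1.0000 Bond=230.5357
(2,2): Delta=-0.5899 Bond=166.1038
V0=71.4680

No-arbitrage ⇒ martingale measure with p* = (R−d)/(u−d) = 0.5738.
At maturity the claim pays: V(3,0)=203.4160, V(3,1)=160.0158, V(3,2)=82.2334, V(3,3)=0.0000
  t=2,j=0: stock 71.1480 → up 98.1842 (V=160.0158), down 54.7840 (V=203.4160). Price 159.3877; hedge Δ=-1.0000, bond B=230.5357.
  t=2,j=1: stock 127.5120 → up 175.9666 (V=82.2334), down 98.1842 (V=160.0158). Price 103.0237; hedge Δ=-1.0000, bond B=230.5357.
  t=2,j=2: stock 228.5280 → up 315.3686 (V=0.0000), down 175.9666 (V=82.2334). Price 31.2949; hedge Δ=-0.5899, bond B=166.1038.
  t=1,j=0: stock 92.4000 → up 127.5120 (V=103.0237), down 71.1480 (V=159.3877). Price 113.4355; hedge Δ=-1.0000, bond B=205.8355.
  t=1,j=1: stock 165.6000 → up 228.5280 (V=31.2949), down 127.5120 (V=103.0237). Price 55.2392; hedge Δ=-0.7101, bond B=172.8273.
  t=0,j=0: stock 120.0000 → up 165.6000 (V=55.2392), down 92.4000 (V=113.4355). Price 71.4680; hedge Δ=-0.7950, bond B=166.8718.
As a check, the time-0 holding Δ(0,0)·S0 + B(0,0) comes to 71.4680 — exactly V0.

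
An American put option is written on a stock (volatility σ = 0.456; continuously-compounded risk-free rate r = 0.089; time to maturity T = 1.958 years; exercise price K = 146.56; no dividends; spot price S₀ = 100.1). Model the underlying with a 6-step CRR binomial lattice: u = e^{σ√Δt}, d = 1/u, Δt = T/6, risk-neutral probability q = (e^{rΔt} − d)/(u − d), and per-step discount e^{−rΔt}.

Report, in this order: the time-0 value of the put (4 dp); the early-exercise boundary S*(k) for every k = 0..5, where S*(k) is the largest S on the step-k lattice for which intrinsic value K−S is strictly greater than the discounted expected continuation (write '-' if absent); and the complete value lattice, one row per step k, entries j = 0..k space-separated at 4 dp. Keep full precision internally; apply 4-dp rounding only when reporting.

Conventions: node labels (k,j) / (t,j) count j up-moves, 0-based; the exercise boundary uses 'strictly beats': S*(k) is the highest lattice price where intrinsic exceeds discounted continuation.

price = 49.3955
boundary = - 77.1442 59.4529 77.1442 100.1000 77.1442
tree:
49.3955
69.4158 31.6193
87.1071 47.8493 16.7030
100.7413 69.4158 28.3786 5.6098
111.2488 87.1071 46.4600 11.3499 0.0000
119.3467 100.7413 69.4158 22.9634 0.0000 0.0000
125.5875 111.2488 87.1071 46.4600 0.0000 0.0000 0.0000

Δt=0.32633, u=1.29757, d=0.77067, q=0.49117, disc=e^(-rΔt)=0.97137
k=6 terminal: V=max(K-S,0) → 125.5875 111.2488 87.1071 46.4600 0.0000 0.0000 0.0000
k=5: j=0 S=27.2133 intr=119.3467 cont=115.1513 V=119.3467[EX]; j=1 S=45.8187 intr=100.7413 cont=96.5459 V=100.7413[EX]; j=2 S=77.1442 intr=69.4158 cont=65.2203 V=69.4158[EX]; j=3 S=129.8867 intr=16.6733 cont=22.9634 V=22.9634[hold]; j=4 S=218.6884 intr=0.0000 cont=0.0000 V=0.0000[hold]; j=5 S=368.2026 intr=0.0000 cont=0.0000 V=0.0000[hold]  S*(5)=77.1442
k=4: j=0 S=35.3112 intr=111.2488 cont=107.0534 V=111.2488[EX]; j=1 S=59.4529 intr=87.1071 cont=82.9117 V=87.1071[EX]; j=2 S=100.1000 intr=46.4600 cont=45.2657 V=46.4600[EX]; j=3 S=168.5370 intr=0.0000 cont=11.3499 V=11.3499[hold]; j=4 S=283.7633 intr=0.0000 cont=0.0000 V=0.0000[hold]  S*(4)=100.1000
k=3: j=0 S=45.8187 intr=100.7413 cont=96.5459 V=100.7413[EX]; j=1 S=77.1442 intr=69.4158 cont=65.2203 V=69.4158[EX]; j=2 S=129.8867 intr=16.6733 cont=28.3786 V=28.3786[hold]; j=3 S=218.6884 intr=0.0000 cont=5.6098 V=5.6098[hold]  S*(3)=77.1442
k=2: j=0 S=59.4529 intr=87.1071 cont=82.9117 V=87.1071[EX]; j=1 S=100.1000 intr=46.4600 cont=47.8493 V=47.8493[hold]; j=2 S=168.5370 intr=0.0000 cont=16.7030 V=16.7030[hold]  S*(2)=59.4529
k=1: j=0 S=77.1442 intr=69.4158 cont=65.8832 V=69.4158[EX]; j=1 S=129.8867 intr=16.6733 cont=31.6193 V=31.6193[hold]  S*(1)=77.1442
k=0: j=0 S=100.1000 intr=46.4600 cont=49.3955 V=49.3955[hold]  S*(0)=-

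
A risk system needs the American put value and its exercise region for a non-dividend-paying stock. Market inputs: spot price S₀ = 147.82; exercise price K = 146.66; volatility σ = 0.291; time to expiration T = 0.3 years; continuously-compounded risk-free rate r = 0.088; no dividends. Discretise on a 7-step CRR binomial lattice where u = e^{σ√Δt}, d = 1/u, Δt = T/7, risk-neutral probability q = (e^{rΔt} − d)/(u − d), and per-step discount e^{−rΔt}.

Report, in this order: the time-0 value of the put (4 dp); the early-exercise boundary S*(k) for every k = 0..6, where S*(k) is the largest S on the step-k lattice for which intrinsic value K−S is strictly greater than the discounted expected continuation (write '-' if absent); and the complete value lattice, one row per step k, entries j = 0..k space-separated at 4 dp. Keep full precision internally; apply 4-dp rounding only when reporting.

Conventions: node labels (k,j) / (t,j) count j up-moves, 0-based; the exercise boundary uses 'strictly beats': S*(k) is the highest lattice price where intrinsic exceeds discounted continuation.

price = 7.5909
boundary = - - - 123.3798 116.1665 123.3798 131.0410
tree:
7.5909
11.4234 4.0557
16.6275 6.6312 1.6724
23.2802 10.5162 3.0398 0.4035
30.4935 16.0437 5.4144 0.8373 0.0000
37.2851 23.2802 9.3812 1.7375 0.0000 0.0000
43.6796 30.4935 15.6190 3.6056 0.0000 0.0000 0.0000
49.7002 37.2851 23.2802 7.4822 0.0000 0.0000 0.0000 0.0000

params: Δt=0.04286 u=1.06209 d=0.94154 q=0.51629 e^(-rΔt)=0.99624
t_7 payoffs: 49.7002 37.2851 23.2802 7.4822 0.0000 0.0000 0.0000 0.0000
t_6: node(6,0) S=102.9804 payoff=43.6796 vs cont=43.1275 → 43.6796 [stop]  node(6,1) S=116.1665 payoff=30.4935 vs cont=29.9414 → 30.4935 [stop]  node(6,2) S=131.0410 payoff=15.6190 vs cont=15.0670 → 15.6190 [stop]  node(6,3) S=147.8200 payoff=0.0000 vs cont=3.6056 → 3.6056 [wait]  node(6,4) S=166.7475 payoff=0.0000 vs cont=0.0000 → 0.0000 [wait]  node(6,5) S=188.0986 payoff=0.0000 vs cont=0.0000 → 0.0000 [wait]  node(6,6) S=212.1835 payoff=0.0000 vs cont=0.0000 → 0.0000 [wait]  ⇒ S*(6)=131.0410
t_5: node(5,0) S=109.3749 payoff=37.2851 vs cont=36.7330 → 37.2851 [stop]  node(5,1) S=123.3798 payoff=23.2802 vs cont=22.7282 → 23.2802 [stop]  node(5,2) S=139.1778 payoff=7.4822 vs cont=9.3812 → 9.3812 [wait]  node(5,3) S=156.9988 payoff=0.0000 vs cont=1.7375 → 1.7375 [wait]  node(5,4) S=177.1016 payoff=0.0000 vs cont=0.0000 → 0.0000 [wait]  node(5,5) S=199.7784 payoff=0.0000 vs cont=0.0000 → 0.0000 [wait]  ⇒ S*(5)=123.3798
t_4: node(4,0) S=116.1665 payoff=30.4935 vs cont=29.9414 → 30.4935 [stop]  node(4,1) S=131.0410 payoff=15.6190 vs cont=16.0437 → 16.0437 [wait]  node(4,2) S=147.8200 payoff=0.0000 vs cont=5.4144 → 5.4144 [wait]  node(4,3) S=166.7475 payoff=0.0000 vs cont=0.8373 → 0.8373 [wait]  node(4,4) S=188.0986 payoff=0.0000 vs cont=0.0000 → 0.0000 [wait]  ⇒ S*(4)=116.1665
t_3: node(3,0) S=123.3798 payoff=23.2802 vs cont=22.9466 → 23.2802 [stop]  node(3,1) S=139.1778 payoff=7.4822 vs cont=10.5162 → 10.5162 [wait]  node(3,2) S=156.9988 payoff=0.0000 vs cont=3.0398 → 3.0398 [wait]  node(3,3) S=177.1016 payoff=0.0000 vs cont=0.4035 → 0.4035 [wait]  ⇒ S*(3)=123.3798
t_2: node(2,0) S=131.0410 payoff=15.6190 vs cont=16.6275 → 16.6275 [wait]  node(2,1) S=147.8200 payoff=0.0000 vs cont=6.6312 → 6.6312 [wait]  node(2,2) S=166.7475 payoff=0.0000 vs cont=1.6724 → 1.6724 [wait]  ⇒ S*(2)=-
t_1: node(1,0) S=139.1778 payoff=7.4822 vs cont=11.4234 → 11.4234 [wait]  node(1,1) S=156.9988 payoff=0.0000 vs cont=4.0557 → 4.0557 [wait]  ⇒ S*(1)=-
t_0: node(0,0) S=147.8200 payoff=0.0000 vs cont=7.5909 → 7.5909 [wait]  ⇒ S*(0)=-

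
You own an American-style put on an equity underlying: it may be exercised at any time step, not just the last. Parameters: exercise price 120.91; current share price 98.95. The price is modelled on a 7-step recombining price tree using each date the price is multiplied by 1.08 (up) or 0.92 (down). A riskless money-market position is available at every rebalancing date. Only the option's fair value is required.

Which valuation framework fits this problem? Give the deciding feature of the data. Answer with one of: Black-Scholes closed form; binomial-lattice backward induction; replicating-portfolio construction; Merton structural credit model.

Key observation: an American put (K = 120.91, S₀ = 98.95) on a 7-date tree has no closed form — the optimal stopping decision is embedded and must be resolved recursively from expiry.

framework: binomial-lattice backward induction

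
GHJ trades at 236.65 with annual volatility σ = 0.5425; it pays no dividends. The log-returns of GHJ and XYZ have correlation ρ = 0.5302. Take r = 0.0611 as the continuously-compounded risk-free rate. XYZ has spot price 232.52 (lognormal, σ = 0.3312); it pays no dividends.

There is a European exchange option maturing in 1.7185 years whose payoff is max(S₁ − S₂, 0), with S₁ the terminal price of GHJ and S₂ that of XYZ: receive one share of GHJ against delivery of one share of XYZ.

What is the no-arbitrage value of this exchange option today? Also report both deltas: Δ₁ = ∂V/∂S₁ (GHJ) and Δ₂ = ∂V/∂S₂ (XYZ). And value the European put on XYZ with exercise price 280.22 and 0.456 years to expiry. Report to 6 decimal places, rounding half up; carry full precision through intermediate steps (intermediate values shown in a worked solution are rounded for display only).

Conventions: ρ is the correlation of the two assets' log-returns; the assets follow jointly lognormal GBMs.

exchange price = 57.916489
Δ1 = 0.630021
Δ2 = -0.392130
price(XYZ put K=280.22) = 47.884363

σ_eff = √(σ₁² + σ₂² − 2ρσ₁σ₂) = √(0.5425² + 0.3312² − 2·0.5302·0.5425·0.3312) = 0.462030
d₁ = (ln(S₁/S₂) + (q₂ − q₁ + σ_eff²/2)T) / (σ_eff√T) = (ln(236.65/232.52) + (0.0 − 0.0 + 0.106736)·1.7185) / 0.605682 = 0.331909
d₂ = d₁ − σ_eff√T = 0.331909 − 0.605682 = -0.273773
N(d₁) = 0.630021,  N(d₂) = 0.392130
V = S₁·e^{−q₁T}·N(d₁) − S₂·e^{−q₂T}·N(d₂) = 149.094469 − 91.177980 = 57.916489
Δ₁ = e^{−q₁T}·N(d₁) = 0.630021;  Δ₂ = −e^{−q₂T}·N(d₂) = -0.392130
[vanilla: XYZ put K=280.22]
σ√T = 0.3312·√0.456 = 0.223652
d₁ = (ln(S/K) + (r+σ²/2)T) / (σ√T) = (ln(232.52/280.22) + (0.0611+0.3312²/2)·0.456) / 0.223652 = (-0.186599 + 0.052872) / 0.223652 = -0.597925
d₂ = d₁ − σ√T = -0.597925 − 0.223652 = -0.821577
e^{−rT} = 0.972523
N(−d₁) = 0.725055,  N(−d₂) = 0.794341
price = K·e^{−rT}·N(−d₂) − S·N(−d₁) = 216.474138 − 168.589774 = 47.884363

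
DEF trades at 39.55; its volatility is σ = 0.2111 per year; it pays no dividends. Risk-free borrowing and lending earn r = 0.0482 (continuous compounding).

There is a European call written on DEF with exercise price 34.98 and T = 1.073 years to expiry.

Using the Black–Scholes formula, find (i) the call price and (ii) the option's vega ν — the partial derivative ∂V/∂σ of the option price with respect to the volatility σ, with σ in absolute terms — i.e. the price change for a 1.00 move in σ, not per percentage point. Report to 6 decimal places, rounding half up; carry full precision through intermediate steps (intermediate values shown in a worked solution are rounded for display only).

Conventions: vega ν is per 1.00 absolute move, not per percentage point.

σ√T = 0.2111·√1.073 = 0.218669
d₁ = (ln(S/K) + (r+σ²/2)T) / (σ√T) = (ln(39.55/34.98) + (0.0482+0.2111²/2)·1.073) / 0.218669 = (0.122789 + 0.075627) / 0.218669 = 0.907379
d₂ = d₁ − σ√T = 0.907379 − 0.218669 = 0.688709
e^{−rT} = 0.949596
N(d₁) = 0.817897,  N(d₂) = 0.754497
Call price V = S·N(d₁) − K·e^{−rT}·N(d₂) = 32.347815 − 25.062024 = 7.285791
φ(d₁) = (1/√(2π))·e^{−d₁²/2} = 0.264317
ν = S·φ(d₁)·√T = 10.828574

price = 7.285791
ν = 10.828574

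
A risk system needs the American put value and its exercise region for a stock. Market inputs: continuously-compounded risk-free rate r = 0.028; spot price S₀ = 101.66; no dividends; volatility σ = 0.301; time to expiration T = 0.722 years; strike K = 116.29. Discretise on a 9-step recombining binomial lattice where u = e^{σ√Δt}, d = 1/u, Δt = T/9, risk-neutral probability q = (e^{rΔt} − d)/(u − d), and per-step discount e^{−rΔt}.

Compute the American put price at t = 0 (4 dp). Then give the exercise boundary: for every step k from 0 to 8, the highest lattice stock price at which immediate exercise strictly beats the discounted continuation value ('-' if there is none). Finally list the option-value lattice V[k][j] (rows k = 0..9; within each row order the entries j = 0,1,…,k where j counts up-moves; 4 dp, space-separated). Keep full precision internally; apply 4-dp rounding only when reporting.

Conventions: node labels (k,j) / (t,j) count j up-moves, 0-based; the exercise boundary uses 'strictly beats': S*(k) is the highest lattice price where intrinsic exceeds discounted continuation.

price = 18.8295
boundary = - - - 78.7180 85.7234 78.7180 85.7234 93.3523 101.6600
tree:
18.8295
24.4205 13.1398
30.7579 17.9852 8.1944
37.5720 23.8593 11.9993 4.3013
44.0049 30.5666 17.0394 6.8475 1.6907
49.9121 37.5720 23.3251 10.6237 2.9777 0.3689
55.3365 44.0049 30.5666 15.9510 5.1690 0.7275 0.0000
60.3177 49.9121 37.5720 22.9377 8.8063 1.4350 0.0000 0.0000
64.8918 55.3365 44.0049 30.5666 14.6300 2.8305 0.0000 0.0000 0.0000
69.0921 60.3177 49.9121 37.5720 22.9377 5.5829 0.0000 0.0000 0.0000 0.0000

Δt=0.08022  u=1.08899  d=0.91828  q=0.49187  discount=0.99776
step 9 (expiry): payoffs max(K−S,0) = 69.0921 60.3177 49.9121 37.5720 22.9377 5.5829 0.0000 0.0000 0.0000 0.0000
step 8: (k=8,j=0): S=51.3982, K−S=64.8918, hold=64.6309 ⇒ V=64.8918 exercise | (k=8,j=1): S=60.9535, K−S=55.3365, hold=55.0756 ⇒ V=55.3365 exercise | (k=8,j=2): S=72.2851, K−S=44.0049, hold=43.7439 ⇒ V=44.0049 exercise | (k=8,j=3): S=85.7234, K−S=30.5666, hold=30.3056 ⇒ V=30.5666 exercise | (k=8,j=4): S=101.6600, K−S=14.6300, hold=14.3691 ⇒ V=14.6300 exercise | (k=8,j=5): S=120.5593, K−S=0.0000, hold=2.8305 ⇒ V=2.8305 continue | (k=8,j=6): S=142.9721, K−S=0.0000, hold=0.0000 ⇒ V=0.0000 continue | (k=8,j=7): S=169.5515, K−S=0.0000, hold=0.0000 ⇒ V=0.0000 continue | (k=8,j=8): S=201.0723, K−S=0.0000, hold=0.0000 ⇒ V=0.0000 continue  boundary S*=101.6600
step 7: (k=7,j=0): S=55.9723, K−S=60.3177, hold=60.0568 ⇒ V=60.3177 exercise | (k=7,j=1): S=66.3779, K−S=49.9121, hold=49.6511 ⇒ V=49.9121 exercise | (k=7,j=2): S=78.7180, K−S=37.5720, hold=37.3110 ⇒ V=37.5720 exercise | (k=7,j=3): S=93.3523, K−S=22.9377, hold=22.6768 ⇒ V=22.9377 exercise | (k=7,j=4): S=110.7071, K−S=5.5829, hold=8.8063 ⇒ V=8.8063 continue | (k=7,j=5): S=131.2883, K−S=0.0000, hold=1.4350 ⇒ V=1.4350 continue | (k=7,j=6): S=155.6956, K−S=0.0000, hold=0.0000 ⇒ V=0.0000 continue | (k=7,j=7): S=184.6405, K−S=0.0000, hold=0.0000 ⇒ V=0.0000 continue  boundary S*=93.3523
step 6: (k=6,j=0): S=60.9535, K−S=55.3365, hold=55.0756 ⇒ V=55.3365 exercise | (k=6,j=1): S=72.2851, K−S=44.0049, hold=43.7439 ⇒ V=44.0049 exercise | (k=6,j=2): S=85.7234, K−S=30.5666, hold=30.3056 ⇒ V=30.5666 exercise | (k=6,j=3): S=101.6600, K−S=14.6300, hold=15.9510 ⇒ V=15.9510 continue | (k=6,j=4): S=120.5593, K−S=0.0000, hold=5.1690 ⇒ V=5.1690 continue | (k=6,j=5): S=142.9721, K−S=0.0000, hold=0.7275 ⇒ V=0.7275 continue | (k=6,j=6): S=169.5515, K−S=0.0000, hold=0.0000 ⇒ V=0.0000 continue  boundary S*=85.7234
step 5: (k=5,j=0): S=66.3779, K−S=49.9121, hold=49.6511 ⇒ V=49.9121 exercise | (k=5,j=1): S=78.7180, K−S=37.5720, hold=37.3110 ⇒ V=37.5720 exercise | (k=5,j=2): S=93.3523, K−S=22.9377, hold=23.3251 ⇒ V=23.3251 continue | (k=5,j=3): S=110.7071, K−S=5.5829, hold=10.6237 ⇒ V=10.6237 continue | (k=5,j=4): S=131.2883, K−S=0.0000, hold=2.9777 ⇒ V=2.9777 continue | (k=5,j=5): S=155.6956, K−S=0.0000, hold=0.3689 ⇒ V=0.3689 continue  boundary S*=78.7180
step 4: (k=4,j=0): S=72.2851, K−S=44.0049, hold=43.7439 ⇒ V=44.0049 exercise | (k=4,j=1): S=85.7234, K−S=30.5666, hold=30.4958 ⇒ V=30.5666 exercise | (k=4,j=2): S=101.6600, K−S=14.6300, hold=17.0394 ⇒ V=17.0394 continue | (k=4,j=3): S=120.5593, K−S=0.0000, hold=6.8475 ⇒ V=6.8475 continue | (k=4,j=4): S=142.9721, K−S=0.0000, hold=1.6907 ⇒ V=1.6907 continue  boundary S*=85.7234
step 3: (k=3,j=0): S=78.7180, K−S=37.5720, hold=37.3110 ⇒ V=37.5720 exercise | (k=3,j=1): S=93.3523, K−S=22.9377, hold=23.8593 ⇒ V=23.8593 continue | (k=3,j=2): S=110.7071, K−S=5.5829, hold=11.9993 ⇒ V=11.9993 continue | (k=3,j=3): S=131.2883, K−S=0.0000, hold=4.3013 ⇒ V=4.3013 continue  boundary S*=78.7180
step 2: (k=2,j=0): S=85.7234, K−S=30.5666, hold=30.7579 ⇒ V=30.7579 continue | (k=2,j=1): S=101.6600, K−S=14.6300, hold=17.9852 ⇒ V=17.9852 continue | (k=2,j=2): S=120.5593, K−S=0.0000, hold=8.1944 ⇒ V=8.1944 continue  boundary S*=-
step 1: (k=1,j=0): S=93.3523, K−S=22.9377, hold=24.4205 ⇒ V=24.4205 continue | (k=1,j=1): S=110.7071, K−S=5.5829, hold=13.1398 ⇒ V=13.1398 continue  boundary S*=-
step 0: (k=0,j=0): S=101.6600, K−S=14.6300, hold=18.8295 ⇒ V=18.8295 continue  boundary S*=-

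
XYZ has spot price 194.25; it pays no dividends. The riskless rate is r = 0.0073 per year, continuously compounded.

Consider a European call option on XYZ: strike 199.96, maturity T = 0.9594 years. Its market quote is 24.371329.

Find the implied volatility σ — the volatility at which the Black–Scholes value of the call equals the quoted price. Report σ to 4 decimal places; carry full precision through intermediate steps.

At σ = 0.3466 the Black–Scholes value reproduces the quote:
σ√T = 0.3466·√0.9594 = 0.339491
d₁ = (ln(S/K) + (r+σ²/2)T) / (σ√T) = (ln(194.25/199.96) + (0.0073+0.3466²/2)·0.9594) / 0.339491 = (-0.028971 + 0.064631) / 0.339491 = 0.105038
d₂ = d₁ − σ√T = 0.105038 − 0.339491 = -0.234453
e^{−rT} = 0.993021
N(d₁) = 0.541827,  N(d₂) = 0.407317
V = S·N(d₁) − K·e^{−rT}·N(d₂) = 105.249906 − 80.878577 = 24.371329 (the quoted price), and the Black–Scholes price is strictly increasing in σ, so σ is unique

sigma = 0.3466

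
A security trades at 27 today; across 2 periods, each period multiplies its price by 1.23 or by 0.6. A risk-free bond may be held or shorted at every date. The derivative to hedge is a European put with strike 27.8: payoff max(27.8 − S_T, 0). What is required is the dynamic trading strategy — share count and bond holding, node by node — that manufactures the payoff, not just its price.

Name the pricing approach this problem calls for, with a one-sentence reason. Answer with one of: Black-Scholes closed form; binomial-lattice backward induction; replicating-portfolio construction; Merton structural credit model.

Key observation: the task asks for the hedge itself — share and bond holdings at every node of the 2-period tree on spot 27 with factors 1.23/0.6 — which is exactly what the replicating-portfolio construction produces.

framework: replicating-portfolio construction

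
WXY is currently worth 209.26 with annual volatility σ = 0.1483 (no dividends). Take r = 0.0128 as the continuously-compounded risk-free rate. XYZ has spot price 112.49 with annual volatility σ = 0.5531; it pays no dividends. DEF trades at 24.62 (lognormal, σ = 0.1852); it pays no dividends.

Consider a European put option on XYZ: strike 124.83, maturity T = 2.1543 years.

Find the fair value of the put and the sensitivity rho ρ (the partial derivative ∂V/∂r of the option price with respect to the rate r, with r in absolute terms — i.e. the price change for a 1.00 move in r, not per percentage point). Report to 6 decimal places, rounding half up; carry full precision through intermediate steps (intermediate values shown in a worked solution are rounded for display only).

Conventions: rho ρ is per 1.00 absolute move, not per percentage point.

σ√T = 0.5531·√2.1543 = 0.811814
d₁ = (ln(S/K) + (r+σ²/2)T) / (σ√T) = (ln(112.49/124.83) + (0.0128+0.5531²/2)·2.1543) / 0.811814 = (-0.104088 + 0.357096) / 0.811814 = 0.311657
d₂ = d₁ − σ√T = 0.311657 − 0.811814 = -0.500157
e^{−rT} = 0.972802
N(−d₁) = 0.377650,  N(−d₂) = 0.691518
Put price V = K·e^{−rT}·N(−d₂) − S·N(−d₁) = 83.974346 − 42.481905 = 41.492441
ρ = −K·T·e^{−rT}·N(−d₂) = -180.905934

price = 41.492441
ρ = -180.905934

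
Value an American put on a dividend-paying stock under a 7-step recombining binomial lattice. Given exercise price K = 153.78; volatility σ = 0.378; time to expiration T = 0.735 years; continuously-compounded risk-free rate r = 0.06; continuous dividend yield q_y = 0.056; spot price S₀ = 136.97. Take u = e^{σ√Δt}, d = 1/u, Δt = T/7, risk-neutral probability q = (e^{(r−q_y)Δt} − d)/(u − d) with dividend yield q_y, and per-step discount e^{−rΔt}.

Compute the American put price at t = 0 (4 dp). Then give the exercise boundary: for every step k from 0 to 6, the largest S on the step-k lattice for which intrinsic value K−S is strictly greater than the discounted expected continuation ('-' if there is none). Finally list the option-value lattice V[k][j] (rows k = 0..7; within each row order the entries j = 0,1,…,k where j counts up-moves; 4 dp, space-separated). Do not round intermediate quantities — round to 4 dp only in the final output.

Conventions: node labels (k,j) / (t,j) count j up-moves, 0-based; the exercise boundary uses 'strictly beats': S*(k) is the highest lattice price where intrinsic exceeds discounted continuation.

price = 26.8240
boundary = - - - 94.8507 107.2100 121.1799 107.2100
tree:
26.8240
36.1835 16.6772
47.1080 24.4055 8.2253
58.9293 34.4696 13.4352 2.4870
69.8639 46.5700 21.3486 4.7322 0.0000
79.5379 58.9293 32.6001 9.0043 0.0000 0.0000
88.0966 69.8639 46.5700 17.1330 0.0000 0.0000 0.0000
95.6687 79.5379 58.9293 32.6001 0.0000 0.0000 0.0000 0.0000

Δt=0.10500, u=1.13030, d=0.88472, q=0.47113, disc=e^(-rΔt)=0.99372
k=7 terminal: V=max(K-S,0) → 95.6687 79.5379 58.9293 32.6001 0.0000 0.0000 0.0000 0.0000
k=6: j=0 S=65.6834 intr=88.0966 cont=87.5159 V=88.0966[EX]; j=1 S=83.9161 intr=69.8639 cont=69.3901 V=69.8639[EX]; j=2 S=107.2100 intr=46.5700 cont=46.2327 V=46.5700[EX]; j=3 S=136.9700 intr=16.8100 cont=17.1330 V=17.1330[hold]; j=4 S=174.9909 intr=0.0000 cont=0.0000 V=0.0000[hold]; j=5 S=223.5658 intr=0.0000 cont=0.0000 V=0.0000[hold]; j=6 S=285.6245 intr=0.0000 cont=0.0000 V=0.0000[hold]  S*(6)=107.2100
k=5: j=0 S=74.2421 intr=79.5379 cont=79.0074 V=79.5379[EX]; j=1 S=94.8507 intr=58.9293 cont=58.5196 V=58.9293[EX]; j=2 S=121.1799 intr=32.6001 cont=32.4961 V=32.6001[EX]; j=3 S=154.8176 intr=0.0000 cont=9.0043 V=9.0043[hold]; j=4 S=197.7928 intr=0.0000 cont=0.0000 V=0.0000[hold]; j=5 S=252.6972 intr=0.0000 cont=0.0000 V=0.0000[hold]  S*(5)=121.1799
k=4: j=0 S=83.9161 intr=69.8639 cont=69.3901 V=69.8639[EX]; j=1 S=107.2100 intr=46.5700 cont=46.2327 V=46.5700[EX]; j=2 S=136.9700 intr=16.8100 cont=21.3486 V=21.3486[hold]; j=3 S=174.9909 intr=0.0000 cont=4.7322 V=4.7322[hold]; j=4 S=223.5658 intr=0.0000 cont=0.0000 V=0.0000[hold]  S*(4)=107.2100
k=3: j=0 S=94.8507 intr=58.9293 cont=58.5196 V=58.9293[EX]; j=1 S=121.1799 intr=32.6001 cont=34.4696 V=34.4696[hold]; j=2 S=154.8176 intr=0.0000 cont=13.4352 V=13.4352[hold]; j=3 S=197.7928 intr=0.0000 cont=2.4870 V=2.4870[hold]  S*(3)=94.8507
k=2: j=0 S=107.2100 intr=46.5700 cont=47.1080 V=47.1080[hold]; j=1 S=136.9700 intr=16.8100 cont=24.4055 V=24.4055[hold]; j=2 S=174.9909 intr=0.0000 cont=8.2253 V=8.2253[hold]  S*(2)=-
k=1: j=0 S=121.1799 intr=32.6001 cont=36.1835 V=36.1835[hold]; j=1 S=154.8176 intr=0.0000 cont=16.6772 V=16.6772[hold]  S*(1)=-
k=0: j=0 S=136.9700 intr=16.8100 cont=26.8240 V=26.8240[hold]  S*(0)=-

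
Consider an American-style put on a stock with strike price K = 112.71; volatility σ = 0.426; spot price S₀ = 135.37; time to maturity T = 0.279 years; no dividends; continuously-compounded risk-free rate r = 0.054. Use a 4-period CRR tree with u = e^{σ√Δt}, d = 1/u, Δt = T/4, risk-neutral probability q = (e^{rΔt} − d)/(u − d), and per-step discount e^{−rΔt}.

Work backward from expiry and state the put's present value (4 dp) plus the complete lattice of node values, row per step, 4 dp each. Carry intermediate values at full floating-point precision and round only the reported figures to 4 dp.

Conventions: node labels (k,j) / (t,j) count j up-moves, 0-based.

Δt=0.06975  u=1.11908  d=0.89359  q=0.48864  discount=0.99624
step 4 (expiry): payoffs max(K−S,0) = 26.3969 4.6165 0.0000 0.0000 0.0000
k=3: (k=3,j=0): S=96.5913, K−S=16.1187, hold=15.6949 ⇒ V=16.1187 exercise | (k=3,j=1): S=120.9654, K−S=0.0000, hold=2.3518 ⇒ V=2.3518 continue | (k=3,j=2): S=151.4900, K−S=0.0000, hold=0.0000 ⇒ V=0.0000 continue | (k=3,j=3): S=189.7172, K−S=0.0000, hold=0.0000 ⇒ V=0.0000 continue
k=2: (k=2,j=0): S=108.0935, K−S=4.6165, hold=9.3564 ⇒ V=9.3564 continue | (k=2,j=1): S=135.3700, K−S=0.0000, hold=1.1981 ⇒ V=1.1981 continue | (k=2,j=2): S=169.5295, K−S=0.0000, hold=0.0000 ⇒ V=0.0000 continue
k=1: (k=1,j=0): S=120.9654, K−S=0.0000, hold=5.3497 ⇒ V=5.3497 continue | (k=1,j=1): S=151.4900, K−S=0.0000, hold=0.6104 ⇒ V=0.6104 continue
k=0: (k=0,j=0): S=135.3700, K−S=0.0000, hold=3.0225 ⇒ V=3.0225 continue

price = 3.0225
tree:
3.0225
5.3497 0.6104
9.3564 1.1981 0.0000
16.1187 2.3518 0.0000 0.0000
26.3969 4.6165 0.0000 0.0000 0.0000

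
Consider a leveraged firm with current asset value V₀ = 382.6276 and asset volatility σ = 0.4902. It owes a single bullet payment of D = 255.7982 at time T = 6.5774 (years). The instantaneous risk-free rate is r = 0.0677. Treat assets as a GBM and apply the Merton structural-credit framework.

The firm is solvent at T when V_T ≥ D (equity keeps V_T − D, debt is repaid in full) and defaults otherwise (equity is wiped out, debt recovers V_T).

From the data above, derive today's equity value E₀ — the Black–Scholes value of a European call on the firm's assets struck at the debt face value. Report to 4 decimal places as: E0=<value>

Equity is a call on the firm's assets struck at D = 255.7982:
d₁ = [ln(V₀/D) + (r + σ²/2)T] / (σ√T)
   = [ln(382.6276/255.7982) + (0.0677 + 0.5·0.4902²)·6.5774] / (0.4902·√6.5774)
   = [0.402673 + 1.235552] / 1.257189 = 1.303086
d₂ = d₁ − σ√T = 1.303086 − 1.257189 = 0.045897
N(d₁) = 0.903727,  N(d₂) = 0.518304,  e^(−rT) = 0.640638
E₀ = V₀·N(d₁) − D·e^(−rT)·N(d₂)
   = 382.6276·0.903727 − 255.7982·0.640638·0.518304 = 260.854372

E0=260.8544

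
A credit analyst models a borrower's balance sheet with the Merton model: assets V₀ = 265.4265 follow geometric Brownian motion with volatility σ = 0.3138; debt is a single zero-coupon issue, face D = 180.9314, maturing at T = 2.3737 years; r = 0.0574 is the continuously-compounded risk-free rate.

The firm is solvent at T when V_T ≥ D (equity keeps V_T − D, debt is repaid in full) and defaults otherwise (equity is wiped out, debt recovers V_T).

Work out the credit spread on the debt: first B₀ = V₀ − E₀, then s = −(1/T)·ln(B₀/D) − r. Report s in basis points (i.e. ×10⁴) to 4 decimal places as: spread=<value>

Work the structural quantities from V₀ = 265.4265 against face 180.9314:
d₁ = [ln(V₀/D) + (r + σ²/2)T] / (σ√T)
   = [ln(265.4265/180.9314) + (0.0574 + 0.5·0.3138²)·2.3737] / (0.3138·√2.3737)
   = [0.383220 + 0.253120] / 0.483466 = 1.316205
d₂ = d₁ − σ√T = 1.316205 − 0.483466 = 0.832739
N(d₁) = 0.905947,  N(d₂) = 0.797504,  e^(−rT) = 0.872624
E₀ = V₀·N(d₁) − D·e^(−rT)·N(d₂)
   = 265.4265·0.905947 − 180.9314·0.872624·0.797504 = 114.548432
B₀ = V₀ − E₀ = 265.4265 − 114.548432 = 150.878068
spread = −(1/T)·ln(B₀/D) − r = −(1/2.3737)·ln(150.878068/180.9314) − 0.0574 = 0.01912439
in basis points: 0.01912439 × 10⁴ = 191.2439 bp

spread=191.2439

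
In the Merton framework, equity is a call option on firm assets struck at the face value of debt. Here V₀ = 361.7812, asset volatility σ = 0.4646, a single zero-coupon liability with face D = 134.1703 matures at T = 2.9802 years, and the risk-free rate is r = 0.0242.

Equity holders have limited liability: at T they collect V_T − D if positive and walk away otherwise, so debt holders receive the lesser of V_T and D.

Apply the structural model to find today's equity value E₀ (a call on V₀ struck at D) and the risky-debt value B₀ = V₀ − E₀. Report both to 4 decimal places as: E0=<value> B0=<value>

E0=243.8792 B0=117.9020

Work the structural quantities from V₀ = 361.7812 against face 134.1703:
d₁ = [ln(V₀/D) + (r + σ²/2)T] / (σ√T)
   = [ln(361.7812/134.1703) + (0.0242 + 0.5·0.4646²)·2.9802] / (0.4646·√2.9802)
   = [0.991930 + 0.393764] / 0.802051 = 1.727688
d₂ = d₁ − σ√T = 1.727688 − 0.802051 = 0.925637
N(d₁) = 0.957978,  N(d₂) = 0.822683,  e^(−rT) = 0.930418
E₀ = V₀·N(d₁) − D·e^(−rT)·N(d₂)
   = 361.7812·0.957978 − 134.1703·0.930418·0.822683 = 243.879195
B₀ = V₀ − E₀ = 361.7812 − 243.879195 = 117.902005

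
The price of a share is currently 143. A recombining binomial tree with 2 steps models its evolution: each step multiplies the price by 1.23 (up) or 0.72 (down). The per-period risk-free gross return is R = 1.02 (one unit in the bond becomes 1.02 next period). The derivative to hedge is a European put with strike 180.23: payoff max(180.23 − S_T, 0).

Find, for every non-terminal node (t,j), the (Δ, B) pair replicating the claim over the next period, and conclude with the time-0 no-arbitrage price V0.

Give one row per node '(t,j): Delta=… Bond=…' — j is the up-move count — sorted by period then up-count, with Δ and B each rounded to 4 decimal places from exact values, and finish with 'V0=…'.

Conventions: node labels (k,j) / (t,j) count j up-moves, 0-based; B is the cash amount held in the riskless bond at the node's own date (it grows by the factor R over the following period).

(0,0): Delta=-0.7144 Bond=144.4046
(1,0): Delta=-1.0000 Bond=176.6961
(1,1): Delta=-0.5974 Bond=126.7103
V0=42.2426

The replicating-portfolio and risk-neutral prices coincide; use p* = (1.02−0.72)/(1.23−0.72) = 0.5882 for the latter.
At maturity the claim pays: V(2,0)=106.0988, V(2,1)=53.5892, V(2,2)=0.0000
(1,0): S=102.9600. Δ = (V_up−V_dn)/(S_up−S_dn) = (53.5892−106.0988)/(126.6408−74.1312) = -1.0000. V = [p*·53.5892 + (1−p*)·106.0988]/1.02 = 73.7361. B = V − Δ·S = 176.6961.
(1,1): S=175.8900. Δ = (V_up−V_dn)/(S_up−S_dn) = (0.0000−53.5892)/(216.3447−126.6408) = -0.5974. V = [p*·0.0000 + (1−p*)·53.5892]/1.02 = 21.6335. B = V − Δ·S = 126.7103.
(0,0): S=143.0000. Δ = (V_up−V_dn)/(S_up−S_dn) = (21.6335−73.7361)/(175.8900−102.9600) = -0.7144. V = [p*·21.6335 + (1−p*)·73.7361]/1.02 = 42.2426. B = V − Δ·S = 144.4046.
Verification: the root portfolio costs Δ(0,0)·S0 + B(0,0) = 42.2426, matching V0.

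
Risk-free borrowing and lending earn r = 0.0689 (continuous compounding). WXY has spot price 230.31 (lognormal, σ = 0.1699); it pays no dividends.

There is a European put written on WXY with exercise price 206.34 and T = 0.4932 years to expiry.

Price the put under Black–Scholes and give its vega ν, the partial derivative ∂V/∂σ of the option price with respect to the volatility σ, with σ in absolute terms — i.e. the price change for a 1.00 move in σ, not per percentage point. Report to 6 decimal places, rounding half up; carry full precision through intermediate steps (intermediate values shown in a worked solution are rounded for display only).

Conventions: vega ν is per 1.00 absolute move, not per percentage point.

price = 1.415775
ν = 28.970489

σ√T = 0.1699·√0.4932 = 0.119318
d₁ = (ln(S/K) + (r+σ²/2)T) / (σ√T) = (ln(230.31/206.34) + (0.0689+0.1699²/2)·0.4932) / 0.119318 = (0.109901 + 0.041100) / 0.119318 = 1.265535
d₂ = d₁ − σ√T = 1.265535 − 0.119318 = 1.146218
e^{−rT} = 0.966589
N(−d₁) = 0.102840,  N(−d₂) = 0.125853
Put price V = K·e^{−rT}·N(−d₂) − S·N(−d₁) = 25.100799 − 23.685024 = 1.415775
φ(d₁) = (1/√(2π))·e^{−d₁²/2} = 0.179115
ν = S·φ(d₁)·√T = 28.970489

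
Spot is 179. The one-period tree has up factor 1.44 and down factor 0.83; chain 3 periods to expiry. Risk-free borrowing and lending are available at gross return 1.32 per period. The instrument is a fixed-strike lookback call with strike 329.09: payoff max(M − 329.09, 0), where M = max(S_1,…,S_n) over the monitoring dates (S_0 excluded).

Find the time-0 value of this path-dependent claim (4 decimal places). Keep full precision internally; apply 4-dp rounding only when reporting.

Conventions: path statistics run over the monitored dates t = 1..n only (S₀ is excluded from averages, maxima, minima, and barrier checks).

price = 48.6119

No-arbitrage gives p* = (R−d)/(u−d) = 0.8033: enumerate every path, weight its payoff by its p*-probability, and discount by R^3.
Enumerate all 2^3 = 8 price paths (U = up ×1.44, D = down ×0.83); each path with k up-moves has probability p*^k·(1−p*)^(3−k).
DDD: M=148.5700, payoff=0.0000, prob=0.007613
UDD: M=257.7600, payoff=0.0000, prob=0.031086
DUD: M=213.9408, payoff=0.0000, prob=0.031086
UUD: M=371.1744, payoff=42.0844, prob=0.126936
DDU: M=177.5709, payoff=0.0000, prob=0.031086
UDU: M=308.0748, payoff=0.0000, prob=0.126936
DUU: M=308.0748, payoff=0.0000, prob=0.126936
UUU: M=534.4911, payoff=205.4011, prob=0.518321
Price = Σ prob·payoff / R^3 = 111.805719 / 2.299968 = 48.6119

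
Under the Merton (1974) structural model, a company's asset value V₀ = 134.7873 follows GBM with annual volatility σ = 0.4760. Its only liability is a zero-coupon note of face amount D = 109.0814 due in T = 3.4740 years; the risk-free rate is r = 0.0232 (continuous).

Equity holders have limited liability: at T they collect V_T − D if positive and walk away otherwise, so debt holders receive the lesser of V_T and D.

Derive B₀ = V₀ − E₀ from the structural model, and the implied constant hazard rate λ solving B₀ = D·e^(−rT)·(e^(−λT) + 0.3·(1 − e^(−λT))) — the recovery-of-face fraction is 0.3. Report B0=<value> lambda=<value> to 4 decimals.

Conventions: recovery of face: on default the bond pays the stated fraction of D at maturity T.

B0=75.3635 lambda=0.1279

Work the structural quantities from V₀ = 134.7873 against face 109.0814:
d₁ = [ln(V₀/D) + (r + σ²/2)T] / (σ√T)
   = [ln(134.7873/109.0814) + (0.0232 + 0.5·0.4760²)·3.4740] / (0.4760·√3.4740)
   = [0.211604 + 0.474159] / 0.887201 = 0.772951
d₂ = d₁ − σ√T = 0.772951 − 0.887201 = -0.114249
N(d₁) = 0.780224,  N(d₂) = 0.454520,  e^(−rT) = 0.922566
E₀ = V₀·N(d₁) − D·e^(−rT)·N(d₂)
   = 134.7873·0.780224 − 109.0814·0.922566·0.454520 = 59.423829
B₀ = V₀ − E₀ = 134.7873 − 59.423829 = 75.363471
e^(−λT) = (B₀·e^(rT)/D − 0.3)/(1 − 0.3) = (75.3635·1.083934/109.0814 − 0.3)/0.7 = 0.64125929
λ = −ln(0.64125929)/3.4740 = 0.127899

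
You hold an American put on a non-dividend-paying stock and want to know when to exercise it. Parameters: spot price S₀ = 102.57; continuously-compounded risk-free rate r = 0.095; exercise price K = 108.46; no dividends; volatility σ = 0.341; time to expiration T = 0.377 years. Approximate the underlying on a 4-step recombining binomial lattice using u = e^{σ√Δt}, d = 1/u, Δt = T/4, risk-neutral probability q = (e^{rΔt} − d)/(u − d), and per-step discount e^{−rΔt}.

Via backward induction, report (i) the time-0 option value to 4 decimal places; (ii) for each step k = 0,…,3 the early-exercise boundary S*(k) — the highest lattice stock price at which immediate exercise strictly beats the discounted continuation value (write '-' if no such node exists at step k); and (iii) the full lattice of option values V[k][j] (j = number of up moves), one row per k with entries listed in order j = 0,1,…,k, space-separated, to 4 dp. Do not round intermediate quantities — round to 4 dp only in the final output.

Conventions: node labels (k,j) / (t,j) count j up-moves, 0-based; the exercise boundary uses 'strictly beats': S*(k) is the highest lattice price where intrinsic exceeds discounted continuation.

price = 10.6388
boundary = - - 83.1936 92.3751
tree:
10.6388
16.7870 5.0739
25.2664 9.1488 1.3512
33.5354 16.0849 2.8211 0.0000
40.9824 25.2664 5.8900 0.0000 0.0000

params: Δt=0.09425 u=1.11036 d=0.90061 q=0.51673 e^(-rΔt)=0.99109
t_4 payoffs: 40.9824 25.2664 5.8900 0.0000 0.0000
t_3: node(3,0) S=74.9246 payoff=33.5354 vs cont=32.5686 → 33.5354 [stop]  node(3,1) S=92.3751 payoff=16.0849 vs cont=15.1181 → 16.0849 [stop]  node(3,2) S=113.8900 payoff=0.0000 vs cont=2.8211 → 2.8211 [wait]  node(3,3) S=140.4158 payoff=0.0000 vs cont=0.0000 → 0.0000 [wait]  ⇒ S*(3)=92.3751
t_2: node(2,0) S=83.1936 payoff=25.2664 vs cont=24.2996 → 25.2664 [stop]  node(2,1) S=102.5700 payoff=5.8900 vs cont=9.1488 → 9.1488 [wait]  node(2,2) S=126.4593 payoff=0.0000 vs cont=1.3512 → 1.3512 [wait]  ⇒ S*(2)=83.1936
t_1: node(1,0) S=92.3751 payoff=16.0849 vs cont=16.7870 → 16.7870 [wait]  node(1,1) S=113.8900 payoff=0.0000 vs cont=5.0739 → 5.0739 [wait]  ⇒ S*(1)=-
t_0: node(0,0) S=102.5700 payoff=5.8900 vs cont=10.6388 → 10.6388 [wait]  ⇒ S*(0)=-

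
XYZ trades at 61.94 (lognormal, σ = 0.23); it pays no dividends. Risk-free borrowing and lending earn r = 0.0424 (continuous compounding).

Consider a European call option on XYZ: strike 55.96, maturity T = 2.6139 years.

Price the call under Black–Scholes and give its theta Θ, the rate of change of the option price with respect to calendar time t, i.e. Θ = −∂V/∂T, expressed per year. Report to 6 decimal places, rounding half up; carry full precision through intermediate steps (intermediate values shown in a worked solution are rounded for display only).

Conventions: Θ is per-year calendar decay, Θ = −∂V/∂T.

price = 15.478103
Θ = -2.700094

σ√T = 0.23·√2.6139 = 0.371854
d₁ = (ln(S/K) + (r+σ²/2)T) / (σ√T) = (ln(61.94/55.96) + (0.0424+0.23²/2)·2.6139) / 0.371854 = (0.101529 + 0.179967) / 0.371854 = 0.757007
d₂ = d₁ − σ√T = 0.757007 − 0.371854 = 0.385153
e^{−rT} = 0.895091
N(d₁) = 0.775477,  N(d₂) = 0.649938
Call price V = S·N(d₁) − K·e^{−rT}·N(d₂) = 48.033058 − 32.554955 = 15.478103
φ(d₁) = (1/√(2π))·e^{−d₁²/2} = 0.299552
Θ = −S·φ(d₁)·σ/(2√T) − r·K·e^{−rT}·N(d₂) = −1.319764 − 1.380330 = -2.700094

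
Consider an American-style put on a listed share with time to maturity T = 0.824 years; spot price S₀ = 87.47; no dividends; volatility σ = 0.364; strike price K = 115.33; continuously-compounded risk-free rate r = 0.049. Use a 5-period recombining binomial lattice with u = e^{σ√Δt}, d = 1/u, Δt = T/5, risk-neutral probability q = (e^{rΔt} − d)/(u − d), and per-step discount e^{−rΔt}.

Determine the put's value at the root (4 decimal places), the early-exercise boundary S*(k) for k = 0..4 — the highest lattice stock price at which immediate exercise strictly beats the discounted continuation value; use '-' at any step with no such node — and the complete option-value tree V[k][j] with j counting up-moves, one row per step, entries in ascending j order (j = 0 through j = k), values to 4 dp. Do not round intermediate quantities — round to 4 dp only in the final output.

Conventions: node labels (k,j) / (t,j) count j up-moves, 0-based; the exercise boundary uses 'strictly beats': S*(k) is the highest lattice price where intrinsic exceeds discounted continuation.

Δt=0.16480, u=1.15924, d=0.86263, q=0.49046, disc=e^(-rΔt)=0.99196
k=5 terminal: V=max(K-S,0) → 73.5484 59.1819 39.8756 13.9309 0.0000 0.0000
k=4: j=0 S=48.4351 intr=66.8949 cont=65.9674 V=66.8949[EX]; j=1 S=65.0893 intr=50.2407 cont=49.3131 V=50.2407[EX]; j=2 S=87.4700 intr=27.8600 cont=26.9324 V=27.8600[EX]; j=3 S=117.5462 intr=0.0000 cont=7.0413 V=7.0413[hold]; j=4 S=157.9640 intr=0.0000 cont=0.0000 V=0.0000[hold]  S*(4)=87.4700
k=3: j=0 S=56.1481 intr=59.1819 cont=58.2544 V=59.1819[EX]; j=1 S=75.4544 intr=39.8756 cont=38.9481 V=39.8756[EX]; j=2 S=101.3991 intr=13.9309 cont=17.5073 V=17.5073[hold]; j=3 S=136.2647 intr=0.0000 cont=3.5590 V=3.5590[hold]  S*(3)=75.4544
k=2: j=0 S=65.0893 intr=50.2407 cont=49.3131 V=50.2407[EX]; j=1 S=87.4700 intr=27.8600 cont=28.6724 V=28.6724[hold]; j=2 S=117.5462 intr=0.0000 cont=10.5804 V=10.5804[hold]  S*(2)=65.0893
k=1: j=0 S=75.4544 intr=39.8756 cont=39.3433 V=39.8756[EX]; j=1 S=101.3991 intr=13.9309 cont=19.6398 V=19.6398[hold]  S*(1)=75.4544
k=0: j=0 S=87.4700 intr=27.8600 cont=29.7099 V=29.7099[hold]  S*(0)=-

price = 29.7099
boundary = - 75.4544 65.0893 75.4544 87.4700
tree:
29.7099
39.8756 19.6398
50.2407 28.6724 10.5804
59.1819 39.8756 17.5073 3.5590
66.8949 50.2407 27.8600 7.0413 0.0000
73.5484 59.1819 39.8756 13.9309 0.0000 0.0000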